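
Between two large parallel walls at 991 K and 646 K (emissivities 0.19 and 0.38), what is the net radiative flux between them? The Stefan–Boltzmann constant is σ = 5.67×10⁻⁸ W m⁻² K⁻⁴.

q ≈ 6500 W/m²

For two large parallel gray plates, q = σ(T₁⁴ − T₂⁴) / (1/ε₁ + 1/ε₂ − 1).
1/ε₁ + 1/ε₂ − 1 = 1/0.19 + 1/0.38 − 1 = 6.895.
T₁⁴ − T₂⁴ = 9.64×10^11 − 1.74×10^11 = 7.90×10^11 K⁴.
q = 5.67×10⁻⁸ × 7.90×10^11 / 6.895 = 6500 W/m².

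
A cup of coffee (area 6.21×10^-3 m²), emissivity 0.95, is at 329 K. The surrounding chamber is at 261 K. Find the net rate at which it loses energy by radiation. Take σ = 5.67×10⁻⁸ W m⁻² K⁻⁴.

Q = εσA(T⁴ − T_s⁴). T⁴ − T_s⁴ = (329)⁴ − (261)⁴ = 1.17×10^10 − 4.64×10^9 = 7.08×10^9 K⁴.
Q = 0.95 × 5.67×10⁻⁸ × 6.21×10^-3 × 7.08×10^9 = 2.37 W.

Q ≈ 2.37 W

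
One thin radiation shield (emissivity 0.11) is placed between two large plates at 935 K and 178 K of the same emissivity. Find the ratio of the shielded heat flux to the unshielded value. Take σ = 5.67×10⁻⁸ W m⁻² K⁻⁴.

With N identical shields there are N+1 = 2 gaps in series, each with the same radiative resistance, so the flux falls to 1/(N+1) of its unshielded value.

ratio ≈ 0.500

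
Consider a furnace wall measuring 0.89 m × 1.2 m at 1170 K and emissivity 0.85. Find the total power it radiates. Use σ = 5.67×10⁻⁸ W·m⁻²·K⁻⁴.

P ≈ 96500 W

A = 0.89 × 1.2 = 1.07 m².
P = εσAT⁴ = 0.85 × 5.67×10⁻⁸ × 1.07 × (1170)⁴ = 0.85 × 5.67×10⁻⁸ × 1.07 × 1.87×10^12.
P = 96500 W.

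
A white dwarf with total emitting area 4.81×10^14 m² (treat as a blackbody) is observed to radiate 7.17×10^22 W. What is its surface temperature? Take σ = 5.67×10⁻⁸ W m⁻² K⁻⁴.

T ≈ 7160 K

From P = σAT⁴, T = (P / σA)^(1/4) = (7.17×10^22 / (5.67×10⁻⁸ × 4.81×10^14))^(1/4).
T = (2.63×10^15)^(1/4) = 7160 K.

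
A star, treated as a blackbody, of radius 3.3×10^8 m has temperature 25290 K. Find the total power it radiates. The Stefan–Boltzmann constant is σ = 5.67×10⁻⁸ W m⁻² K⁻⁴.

A = 4πr² = 4π × (3.3×10^8)² = 1.37×10^18 m².
P = σAT⁴ = 5.67×10⁻⁸ × 1.37×10^18 × (25290)⁴ = 5.67×10⁻⁸ × 1.37×10^18 × 4.09×10^17.
P = 3.17×10^28 W.

P ≈ 3.17×10^28 W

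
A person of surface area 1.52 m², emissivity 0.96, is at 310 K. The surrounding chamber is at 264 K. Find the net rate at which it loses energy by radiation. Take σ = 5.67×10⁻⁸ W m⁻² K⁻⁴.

Q = εσA(T⁴ − T_s⁴). T⁴ − T_s⁴ = (310)⁴ − (264)⁴ = 9.24×10^9 − 4.86×10^9 = 4.38×10^9 K⁴.
Q = 0.96 × 5.67×10⁻⁸ × 1.52 × 4.38×10^9 = 362 W.

Q ≈ 362 W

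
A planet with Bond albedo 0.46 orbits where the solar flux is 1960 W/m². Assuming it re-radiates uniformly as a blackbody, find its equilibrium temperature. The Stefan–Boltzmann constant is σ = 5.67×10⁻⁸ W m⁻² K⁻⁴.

T ≈ 261 K

Power absorbed = (1−a)S·πR²; power emitted = 4πR²σT⁴. Equating and cancelling πR²:
T = ((1−a)S / 4σ)^(1/4) = (1060 / (4 × 5.67×10⁻⁸))^(1/4) = (4.67×10^9)^(1/4).
T = 261 K.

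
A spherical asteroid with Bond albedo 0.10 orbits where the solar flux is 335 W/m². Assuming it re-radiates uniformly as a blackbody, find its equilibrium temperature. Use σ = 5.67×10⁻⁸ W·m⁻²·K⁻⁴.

Power absorbed = (1−a)S·πR²; power emitted = 4πR²σT⁴. Equating and cancelling πR²:
T = ((1−a)S / 4σ)^(1/4) = (302 / (4 × 5.67×10⁻⁸))^(1/4) = (1.33×10^9)^(1/4).
T = 191 K.

T ≈ 191 K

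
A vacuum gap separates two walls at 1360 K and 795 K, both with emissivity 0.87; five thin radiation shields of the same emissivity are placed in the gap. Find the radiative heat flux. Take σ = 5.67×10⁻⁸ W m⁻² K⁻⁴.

q ≈ 22000 W/m²

Each of the 6 gaps contributes resistance (2/ε − 1) = 2/0.87 − 1 = 1.299; total = 7.793.
q = σ(T₁⁴ − T₂⁴) / 7.793 = 5.67×10⁻⁸ × 3.02×10^12 / 7.793 = 22000 W/m².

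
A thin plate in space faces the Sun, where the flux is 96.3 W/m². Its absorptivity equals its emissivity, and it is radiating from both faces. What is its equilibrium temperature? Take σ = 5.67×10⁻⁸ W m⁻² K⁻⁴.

Absorbed flux αS = emitted flux 2εσT⁴ per unit area; with α = ε this gives T = (S/2σ)^(1/4).
T = (96.3 / (2 × 5.67×10⁻⁸))^(1/4) = (8.49×10^8)^(1/4).
T = 171 K.

T ≈ 171 K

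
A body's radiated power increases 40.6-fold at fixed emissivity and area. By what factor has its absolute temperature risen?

factor ≈ 2.52

P ∝ T⁴ ⇒ T ∝ P^(1/4), so T scales by (40.6)^(1/4) = 2.52.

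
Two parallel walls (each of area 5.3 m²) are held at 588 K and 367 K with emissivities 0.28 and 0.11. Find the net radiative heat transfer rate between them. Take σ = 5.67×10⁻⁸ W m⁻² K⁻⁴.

For two large parallel gray plates, q = σ(T₁⁴ − T₂⁴) / (1/ε₁ + 1/ε₂ − 1).
1/ε₁ + 1/ε₂ − 1 = 1/0.28 + 1/0.11 − 1 = 11.66.
T₁⁴ − T₂⁴ = 1.20×10^11 − 1.81×10^10 = 1.01×10^11 K⁴.
q = 5.67×10⁻⁸ × 1.01×10^11 / 11.66 = 493 W/m².
Q = q·A = 493 × 5.3 = 2610 W.

Q ≈ 2610 W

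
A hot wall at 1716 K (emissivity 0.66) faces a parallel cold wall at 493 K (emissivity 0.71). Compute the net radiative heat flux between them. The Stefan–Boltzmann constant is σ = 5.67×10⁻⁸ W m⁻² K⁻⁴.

q ≈ 2.54×10^5 W/m²

For two large parallel gray plates, q = σ(T₁⁴ − T₂⁴) / (1/ε₁ + 1/ε₂ − 1).
1/ε₁ + 1/ε₂ − 1 = 1/0.66 + 1/0.71 − 1 = 1.924.
T₁⁴ − T₂⁴ = 8.67×10^12 − 5.91×10^10 = 8.61×10^12 K⁴.
q = 5.67×10⁻⁸ × 8.61×10^12 / 1.924 = 2.54×10^5 W/m².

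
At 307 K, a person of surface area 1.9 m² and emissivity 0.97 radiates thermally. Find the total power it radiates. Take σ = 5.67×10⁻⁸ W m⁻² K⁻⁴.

P ≈ 928 W

P = εσAT⁴ = 0.97 × 5.67×10⁻⁸ × 1.90 × (307)⁴ = 0.97 × 5.67×10⁻⁸ × 1.90 × 8.88×10^9.
P = 928 W.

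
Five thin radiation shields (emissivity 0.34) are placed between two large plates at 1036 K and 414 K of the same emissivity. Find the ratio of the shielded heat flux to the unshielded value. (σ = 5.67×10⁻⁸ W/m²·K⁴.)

With N identical shields there are N+1 = 6 gaps in series, each with the same radiative resistance, so the flux falls to 1/(N+1) of its unshielded value.

ratio ≈ 0.167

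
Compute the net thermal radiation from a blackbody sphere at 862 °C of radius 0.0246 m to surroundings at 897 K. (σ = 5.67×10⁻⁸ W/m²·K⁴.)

A = 4πr² = 4π × (0.0246)² = 7.60×10^-3 m².
Convert: 862 °C = 1135 K.
Q = σA(T⁴ − T_s⁴). T⁴ − T_s⁴ = (1135)⁴ − (897)⁴ = 1.66×10^12 − 6.47×10^11 = 1.01×10^12 K⁴.
Q = 5.67×10⁻⁸ × 7.60×10^-3 × 1.01×10^12 = 436 W.

Q ≈ 436 W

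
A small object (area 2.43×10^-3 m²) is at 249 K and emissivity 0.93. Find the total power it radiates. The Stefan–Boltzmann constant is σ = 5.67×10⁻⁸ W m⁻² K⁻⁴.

P = εσAT⁴ = 0.93 × 5.67×10⁻⁸ × 2.43×10^-3 × (249)⁴ = 0.93 × 5.67×10⁻⁸ × 2.43×10^-3 × 3.84×10^9.
P = 0.493 W.

P ≈ 0.493 W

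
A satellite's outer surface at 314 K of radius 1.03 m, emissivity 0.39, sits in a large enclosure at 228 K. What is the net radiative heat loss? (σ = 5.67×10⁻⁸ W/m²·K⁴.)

Q ≈ 2070 W

A = 4πr² = 4π × (1.03)² = 13.3 m².
Q = εσA(T⁴ − T_s⁴). T⁴ − T_s⁴ = (314)⁴ − (228)⁴ = 9.72×10^9 − 2.70×10^9 = 7.02×10^9 K⁴.
Q = 0.39 × 5.67×10⁻⁸ × 13.3 × 7.02×10^9 = 2070 W.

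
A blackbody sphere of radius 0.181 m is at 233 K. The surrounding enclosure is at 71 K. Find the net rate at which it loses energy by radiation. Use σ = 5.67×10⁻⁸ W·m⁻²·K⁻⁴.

Q ≈ 68.2 W

A = 4πr² = 4π × (0.181)² = 0.412 m².
Q = σA(T⁴ − T_s⁴). T⁴ − T_s⁴ = (233)⁴ − (71)⁴ = 2.95×10^9 − 2.54×10^7 = 2.92×10^9 K⁴.
Q = 5.67×10⁻⁸ × 0.412 × 2.92×10^9 = 68.2 W.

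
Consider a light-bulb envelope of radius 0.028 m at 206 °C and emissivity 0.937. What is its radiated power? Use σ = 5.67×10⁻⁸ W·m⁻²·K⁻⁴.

P ≈ 27.6 W

A = 4πr² = 4π × (0.028)² = 9.85×10^-3 m².
206 °C = 479 K.
P = εσAT⁴ = 0.937 × 5.67×10⁻⁸ × 9.85×10^-3 × (479)⁴ = 0.937 × 5.67×10⁻⁸ × 9.85×10^-3 × 5.26×10^10.
P = 27.6 W.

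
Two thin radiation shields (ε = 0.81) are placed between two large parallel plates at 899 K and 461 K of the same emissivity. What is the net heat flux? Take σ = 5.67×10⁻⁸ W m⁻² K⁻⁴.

Each of the 3 gaps contributes resistance (2/ε − 1) = 2/0.81 − 1 = 1.469; total = 4.407.
q = σ(T₁⁴ − T₂⁴) / 4.407 = 5.67×10⁻⁸ × 6.08×10^11 / 4.407 = 7820 W/m².

q ≈ 7820 W/m²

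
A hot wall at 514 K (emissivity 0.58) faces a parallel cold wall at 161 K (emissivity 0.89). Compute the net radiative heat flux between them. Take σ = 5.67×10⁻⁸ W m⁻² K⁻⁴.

q ≈ 2120 W/m²

For two large parallel gray plates, q = σ(T₁⁴ − T₂⁴) / (1/ε₁ + 1/ε₂ − 1).
1/ε₁ + 1/ε₂ − 1 = 1/0.58 + 1/0.89 − 1 = 1.848.
T₁⁴ − T₂⁴ = 6.98×10^10 − 6.72×10^8 = 6.91×10^10 K⁴.
q = 5.67×10⁻⁸ × 6.91×10^10 / 1.848 = 2120 W/m².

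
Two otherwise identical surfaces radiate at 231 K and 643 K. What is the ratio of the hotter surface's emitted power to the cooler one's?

ratio ≈ 60.0

P ∝ T⁴, so the ratio is (643/231)⁴ = (2.784)⁴ = 60.0.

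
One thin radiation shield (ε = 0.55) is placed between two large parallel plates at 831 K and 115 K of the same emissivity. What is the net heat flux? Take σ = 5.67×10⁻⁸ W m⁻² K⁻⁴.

Each of the 2 gaps contributes resistance (2/ε − 1) = 2/0.55 − 1 = 2.636; total = 5.273.
q = σ(T₁⁴ − T₂⁴) / 5.273 = 5.67×10⁻⁸ × 4.77×10^11 / 5.273 = 5130 W/m².

q ≈ 5130 W/m²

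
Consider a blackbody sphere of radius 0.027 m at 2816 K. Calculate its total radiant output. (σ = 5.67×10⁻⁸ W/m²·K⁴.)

P ≈ 32700 W

A = 4πr² = 4π × (0.027)² = 9.16×10^-3 m².
P = σAT⁴ = 5.67×10⁻⁸ × 9.16×10^-3 × (2816)⁴ = 5.67×10⁻⁸ × 9.16×10^-3 × 6.29×10^13.
P = 32700 W.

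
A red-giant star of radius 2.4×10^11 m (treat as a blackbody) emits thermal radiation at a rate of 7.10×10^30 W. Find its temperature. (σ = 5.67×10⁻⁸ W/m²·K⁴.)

A = 4πr² = 4π × (2.4×10^11)² = 7.24×10^23 m².
From P = σAT⁴, T = (P / σA)^(1/4) = (7.10×10^30 / (5.67×10⁻⁸ × 7.24×10^23))^(1/4).
T = (1.73×10^14)^(1/4) = 3630 K.

T ≈ 3630 K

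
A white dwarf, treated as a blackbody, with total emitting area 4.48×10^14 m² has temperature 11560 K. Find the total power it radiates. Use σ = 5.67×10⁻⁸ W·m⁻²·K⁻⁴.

P = σAT⁴ = 5.67×10⁻⁸ × 4.48×10^14 × (11560)⁴ = 5.67×10⁻⁸ × 4.48×10^14 × 1.79×10^16.
P = 4.54×10^23 W.

P ≈ 4.54×10^23 W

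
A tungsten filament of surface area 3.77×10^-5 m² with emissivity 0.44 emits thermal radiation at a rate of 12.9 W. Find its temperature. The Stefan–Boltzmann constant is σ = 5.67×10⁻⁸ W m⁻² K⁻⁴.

From P = εσAT⁴, T = (P / εσA)^(1/4) = (12.9 / (0.44 × 5.67×10⁻⁸ × 3.77×10^-5))^(1/4).
T = (1.37×10^13)^(1/4) = 1920 K.

T ≈ 1920 K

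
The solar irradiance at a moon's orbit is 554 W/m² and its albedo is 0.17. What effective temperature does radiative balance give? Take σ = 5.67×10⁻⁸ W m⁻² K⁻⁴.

T ≈ 212 K

Power absorbed = (1−a)S·πR²; power emitted = 4πR²σT⁴. Equating and cancelling πR²:
T = ((1−a)S / 4σ)^(1/4) = (460 / (4 × 5.67×10⁻⁸))^(1/4) = (2.03×10^9)^(1/4).
T = 212 K.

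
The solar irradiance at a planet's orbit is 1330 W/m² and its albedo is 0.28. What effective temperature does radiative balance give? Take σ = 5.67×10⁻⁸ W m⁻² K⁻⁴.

Power absorbed = (1−a)S·πR²; power emitted = 4πR²σT⁴. Equating and cancelling πR²:
T = ((1−a)S / 4σ)^(1/4) = (958 / (4 × 5.67×10⁻⁸))^(1/4) = (4.22×10^9)^(1/4).
T = 255 K.

T ≈ 255 K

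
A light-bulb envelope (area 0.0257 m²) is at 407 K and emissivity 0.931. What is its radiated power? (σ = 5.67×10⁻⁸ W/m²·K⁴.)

Stefan–Boltzmann: P = εσAT⁴ = 0.931 × 5.67×10⁻⁸ × 0.0257 × (407)⁴ = 0.931 × 5.67×10⁻⁸ × 0.0257 × 2.74×10^10.
P = 37.2 W.

P ≈ 37.2 W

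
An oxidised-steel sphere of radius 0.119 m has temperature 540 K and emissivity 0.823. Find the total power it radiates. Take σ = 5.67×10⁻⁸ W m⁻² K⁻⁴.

A = 4πr² = 4π × (0.119)² = 0.178 m².
P = εσAT⁴ = 0.823 × 5.67×10⁻⁸ × 0.178 × (540)⁴ = 0.823 × 5.67×10⁻⁸ × 0.178 × 8.50×10^10.
P = 706 W.

P ≈ 706 W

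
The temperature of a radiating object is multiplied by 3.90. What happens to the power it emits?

P ∝ T⁴, so the power scales as (3.90)⁴ = 231.

factor ≈ 231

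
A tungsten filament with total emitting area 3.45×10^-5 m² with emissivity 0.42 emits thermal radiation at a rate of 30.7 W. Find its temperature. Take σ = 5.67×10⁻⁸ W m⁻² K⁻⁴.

From P = εσAT⁴, T = (P / εσA)^(1/4) = (30.7 / (0.42 × 5.67×10⁻⁸ × 3.45×10^-5))^(1/4).
T = (3.74×10^13)^(1/4) = 2470 K.

T ≈ 2470 K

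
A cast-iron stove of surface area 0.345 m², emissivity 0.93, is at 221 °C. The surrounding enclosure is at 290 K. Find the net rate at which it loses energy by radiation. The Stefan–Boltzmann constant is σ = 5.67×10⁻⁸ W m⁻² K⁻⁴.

Q ≈ 955 W

Convert: 221 °C = 494 K.
Q = εσA(T⁴ − T_s⁴). T⁴ − T_s⁴ = (494)⁴ − (290)⁴ = 5.96×10^10 − 7.07×10^9 = 5.25×10^10 K⁴.
Q = 0.93 × 5.67×10⁻⁸ × 0.345 × 5.25×10^10 = 955 W.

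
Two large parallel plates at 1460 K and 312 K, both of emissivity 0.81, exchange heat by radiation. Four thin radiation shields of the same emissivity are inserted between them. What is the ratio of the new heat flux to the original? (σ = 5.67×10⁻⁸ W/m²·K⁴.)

ratio ≈ 0.200

With N identical shields there are N+1 = 5 gaps in series, each with the same radiative resistance, so the flux falls to 1/(N+1) of its unshielded value.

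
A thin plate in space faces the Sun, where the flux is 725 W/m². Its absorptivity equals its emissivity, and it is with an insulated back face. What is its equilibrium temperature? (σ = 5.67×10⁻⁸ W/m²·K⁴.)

T ≈ 336 K

Absorbed flux αS = emitted flux εσT⁴ (one radiating face); with α = ε, T = (S/σ)^(1/4).
T = (725 / 5.67×10⁻⁸)^(1/4) = (1.28×10^10)^(1/4).
T = 336 K.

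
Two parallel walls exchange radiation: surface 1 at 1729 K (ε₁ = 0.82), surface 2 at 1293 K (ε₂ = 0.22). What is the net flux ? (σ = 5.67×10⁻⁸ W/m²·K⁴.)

For two large parallel gray plates, q = σ(T₁⁴ − T₂⁴) / (1/ε₁ + 1/ε₂ − 1).
1/ε₁ + 1/ε₂ − 1 = 1/0.82 + 1/0.22 − 1 = 4.765.
T₁⁴ − T₂⁴ = 8.94×10^12 − 2.80×10^12 = 6.14×10^12 K⁴.
q = 5.67×10⁻⁸ × 6.14×10^12 / 4.765 = 73100 W/m².

q ≈ 73100 W/m²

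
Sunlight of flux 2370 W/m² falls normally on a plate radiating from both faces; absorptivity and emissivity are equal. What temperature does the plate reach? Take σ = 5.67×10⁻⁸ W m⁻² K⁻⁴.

Absorbed flux αS = emitted flux 2εσT⁴ per unit area; with α = ε this gives T = (S/2σ)^(1/4).
T = (2370 / (2 × 5.67×10⁻⁸))^(1/4) = (2.09×10^10)^(1/4).
T = 380 K.

T ≈ 380 K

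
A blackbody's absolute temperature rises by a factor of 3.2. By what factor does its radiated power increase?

P ∝ T⁴, so the power scales as (3.2)⁴ = 105.

factor ≈ 105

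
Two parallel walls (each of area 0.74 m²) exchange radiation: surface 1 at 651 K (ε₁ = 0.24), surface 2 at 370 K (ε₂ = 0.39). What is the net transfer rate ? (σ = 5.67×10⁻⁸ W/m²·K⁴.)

Q ≈ 1180 W

For two large parallel gray plates, q = σ(T₁⁴ − T₂⁴) / (1/ε₁ + 1/ε₂ − 1).
1/ε₁ + 1/ε₂ − 1 = 1/0.24 + 1/0.39 − 1 = 5.731.
T₁⁴ − T₂⁴ = 1.80×10^11 − 1.87×10^10 = 1.61×10^11 K⁴.
q = 5.67×10⁻⁸ × 1.61×10^11 / 5.731 = 1590 W/m².
Q = q·A = 1590 × 0.74 = 1180 W.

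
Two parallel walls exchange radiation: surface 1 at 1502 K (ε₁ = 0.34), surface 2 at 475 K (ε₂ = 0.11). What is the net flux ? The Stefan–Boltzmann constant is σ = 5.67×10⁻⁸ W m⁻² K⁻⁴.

For two large parallel gray plates, q = σ(T₁⁴ − T₂⁴) / (1/ε₁ + 1/ε₂ − 1).
1/ε₁ + 1/ε₂ − 1 = 1/0.34 + 1/0.11 − 1 = 11.03.
T₁⁴ − T₂⁴ = 5.09×10^12 − 5.09×10^10 = 5.04×10^12 K⁴.
q = 5.67×10⁻⁸ × 5.04×10^12 / 11.03 = 25900 W/m².

q ≈ 25900 W/m²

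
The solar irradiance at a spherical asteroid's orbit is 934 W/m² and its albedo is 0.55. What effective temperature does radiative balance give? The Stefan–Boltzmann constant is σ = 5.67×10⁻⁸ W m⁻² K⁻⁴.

T ≈ 207 K

Power absorbed = (1−a)S·πR²; power emitted = 4πR²σT⁴. Equating and cancelling πR²:
T = ((1−a)S / 4σ)^(1/4) = (420 / (4 × 5.67×10⁻⁸))^(1/4) = (1.85×10^9)^(1/4).
T = 207 K.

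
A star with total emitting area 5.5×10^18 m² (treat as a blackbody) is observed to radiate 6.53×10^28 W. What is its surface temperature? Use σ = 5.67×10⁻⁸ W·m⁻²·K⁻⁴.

T ≈ 21400 K

From P = σAT⁴, T = (P / σA)^(1/4) = (6.53×10^28 / (5.67×10⁻⁸ × 5.50×10^18))^(1/4).
T = (2.09×10^17)^(1/4) = 21400 K.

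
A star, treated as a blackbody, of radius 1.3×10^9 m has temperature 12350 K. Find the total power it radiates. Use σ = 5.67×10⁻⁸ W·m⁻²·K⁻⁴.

P ≈ 2.80×10^28 W

A = 4πr² = 4π × (1.3×10^9)² = 2.12×10^19 m².
P = σAT⁴ = 5.67×10⁻⁸ × 2.12×10^19 × (12350)⁴ = 5.67×10⁻⁸ × 2.12×10^19 × 2.33×10^16.
P = 2.80×10^28 W.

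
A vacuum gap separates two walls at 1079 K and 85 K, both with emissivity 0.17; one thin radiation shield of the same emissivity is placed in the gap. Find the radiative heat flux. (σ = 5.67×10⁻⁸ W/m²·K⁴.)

q ≈ 3570 W/m²

Each of the 2 gaps contributes resistance (2/ε − 1) = 2/0.17 − 1 = 10.76; total = 21.53.
q = σ(T₁⁴ − T₂⁴) / 21.53 = 5.67×10⁻⁸ × 1.36×10^12 / 21.53 = 3570 W/m².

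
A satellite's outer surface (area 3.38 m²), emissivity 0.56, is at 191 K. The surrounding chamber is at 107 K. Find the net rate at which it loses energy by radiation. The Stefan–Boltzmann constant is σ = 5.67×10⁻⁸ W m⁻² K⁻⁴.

Q = εσA(T⁴ − T_s⁴). T⁴ − T_s⁴ = (191)⁴ − (107)⁴ = 1.33×10^9 − 1.31×10^8 = 1.20×10^9 K⁴.
Q = 0.56 × 5.67×10⁻⁸ × 3.38 × 1.20×10^9 = 129 W.

Q ≈ 129 W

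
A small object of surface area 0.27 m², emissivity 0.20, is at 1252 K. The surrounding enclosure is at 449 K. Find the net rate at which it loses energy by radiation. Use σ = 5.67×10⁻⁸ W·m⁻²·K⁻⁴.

Q ≈ 7400 W

Q = εσA(T⁴ − T_s⁴). T⁴ − T_s⁴ = (1252)⁴ − (449)⁴ = 2.46×10^12 − 4.06×10^10 = 2.42×10^12 K⁴.
Q = 0.20 × 5.67×10⁻⁸ × 0.270 × 2.42×10^12 = 7400 W.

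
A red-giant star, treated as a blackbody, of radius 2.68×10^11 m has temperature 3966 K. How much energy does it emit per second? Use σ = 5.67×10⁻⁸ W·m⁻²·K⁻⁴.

A = 4πr² = 4π × (2.68×10^11)² = 9.03×10^23 m².
P = σAT⁴ = 5.67×10⁻⁸ × 9.03×10^23 × (3966)⁴ = 5.67×10⁻⁸ × 9.03×10^23 × 2.47×10^14.
P = 1.27×10^31 W.

P ≈ 1.27×10^31 W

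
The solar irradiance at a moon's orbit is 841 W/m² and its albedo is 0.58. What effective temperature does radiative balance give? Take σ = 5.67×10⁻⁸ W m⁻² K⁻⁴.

T ≈ 199 K

Power absorbed = (1−a)S·πR²; power emitted = 4πR²σT⁴. Equating and cancelling πR²:
T = ((1−a)S / 4σ)^(1/4) = (353 / (4 × 5.67×10⁻⁸))^(1/4) = (1.56×10^9)^(1/4).
T = 199 K.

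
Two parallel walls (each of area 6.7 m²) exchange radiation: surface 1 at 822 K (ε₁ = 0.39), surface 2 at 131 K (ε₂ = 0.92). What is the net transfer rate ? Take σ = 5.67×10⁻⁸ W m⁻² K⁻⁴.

Q ≈ 65400 W

For two large parallel gray plates, q = σ(T₁⁴ − T₂⁴) / (1/ε₁ + 1/ε₂ − 1).
1/ε₁ + 1/ε₂ − 1 = 1/0.39 + 1/0.92 − 1 = 2.651.
T₁⁴ − T₂⁴ = 4.57×10^11 − 2.94×10^8 = 4.56×10^11 K⁴.
q = 5.67×10⁻⁸ × 4.56×10^11 / 2.651 = 9760 W/m².
Q = q·A = 9760 × 6.7 = 65400 W.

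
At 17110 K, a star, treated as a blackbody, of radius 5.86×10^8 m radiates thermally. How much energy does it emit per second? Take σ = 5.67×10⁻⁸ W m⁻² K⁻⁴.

P ≈ 2.10×10^28 W

A = 4πr² = 4π × (5.86×10^8)² = 4.32×10^18 m².
P = σAT⁴ = 5.67×10⁻⁸ × 4.32×10^18 × (17110)⁴ = 5.67×10⁻⁸ × 4.32×10^18 × 8.57×10^16.
P = 2.10×10^28 W.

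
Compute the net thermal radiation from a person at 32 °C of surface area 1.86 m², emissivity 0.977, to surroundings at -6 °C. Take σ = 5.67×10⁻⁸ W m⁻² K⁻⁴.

Convert: 32 °C = 305 K; -6 °C = 267 K.
Q = εσA(T⁴ − T_s⁴). T⁴ − T_s⁴ = (305)⁴ − (267)⁴ = 8.65×10^9 − 5.08×10^9 = 3.57×10^9 K⁴.
Q = 0.977 × 5.67×10⁻⁸ × 1.86 × 3.57×10^9 = 368 W.

Q ≈ 368 W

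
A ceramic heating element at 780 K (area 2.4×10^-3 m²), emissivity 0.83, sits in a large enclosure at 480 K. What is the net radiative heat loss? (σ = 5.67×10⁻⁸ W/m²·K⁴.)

Q ≈ 35.8 W

Q = εσA(T⁴ − T_s⁴). T⁴ − T_s⁴ = (780)⁴ − (480)⁴ = 3.70×10^11 − 5.31×10^10 = 3.17×10^11 K⁴.
Q = 0.83 × 5.67×10⁻⁸ × 2.40×10^-3 × 3.17×10^11 = 35.8 W.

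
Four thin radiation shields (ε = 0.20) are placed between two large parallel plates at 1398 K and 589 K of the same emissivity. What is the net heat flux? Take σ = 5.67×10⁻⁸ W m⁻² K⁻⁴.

q ≈ 4660 W/m²

Each of the 5 gaps contributes resistance (2/ε − 1) = 2/0.20 − 1 = 9.000; total = 45.00.
q = σ(T₁⁴ − T₂⁴) / 45.00 = 5.67×10⁻⁸ × 3.70×10^12 / 45.00 = 4660 W/m².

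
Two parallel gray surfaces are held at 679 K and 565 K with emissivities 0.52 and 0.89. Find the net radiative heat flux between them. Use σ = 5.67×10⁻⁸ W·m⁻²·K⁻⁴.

q ≈ 3070 W/m²

For two large parallel gray plates, q = σ(T₁⁴ − T₂⁴) / (1/ε₁ + 1/ε₂ − 1).
1/ε₁ + 1/ε₂ − 1 = 1/0.52 + 1/0.89 − 1 = 2.047.
T₁⁴ − T₂⁴ = 2.13×10^11 − 1.02×10^11 = 1.11×10^11 K⁴.
q = 5.67×10⁻⁸ × 1.11×10^11 / 2.047 = 3070 W/m².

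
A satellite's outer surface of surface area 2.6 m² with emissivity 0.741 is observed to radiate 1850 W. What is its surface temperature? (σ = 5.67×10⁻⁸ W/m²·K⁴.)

From P = εσAT⁴, T = (P / εσA)^(1/4) = (1850 / (0.741 × 5.67×10⁻⁸ × 2.60))^(1/4).
T = (1.69×10^10)^(1/4) = 361 K.

T ≈ 361 K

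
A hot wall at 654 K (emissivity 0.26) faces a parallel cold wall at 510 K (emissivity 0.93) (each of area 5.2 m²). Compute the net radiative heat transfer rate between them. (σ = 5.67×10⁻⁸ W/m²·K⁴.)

Q ≈ 8670 W

For two large parallel gray plates, q = σ(T₁⁴ − T₂⁴) / (1/ε₁ + 1/ε₂ − 1).
1/ε₁ + 1/ε₂ − 1 = 1/0.26 + 1/0.93 − 1 = 3.921.
T₁⁴ − T₂⁴ = 1.83×10^11 − 6.77×10^10 = 1.15×10^11 K⁴.
q = 5.67×10⁻⁸ × 1.15×10^11 / 3.921 = 1670 W/m².
Q = q·A = 1670 × 5.2 = 8670 W.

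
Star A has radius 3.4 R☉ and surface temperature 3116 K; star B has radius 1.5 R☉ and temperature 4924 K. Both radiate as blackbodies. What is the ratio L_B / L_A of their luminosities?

L_B/L_A ≈ 1.21

L = 4πR²σT⁴ ∝ R²T⁴, so L_B/L_A = (1.5/3.4)² × (4924/3116)⁴ = 0.195 × 6.24 = 1.21.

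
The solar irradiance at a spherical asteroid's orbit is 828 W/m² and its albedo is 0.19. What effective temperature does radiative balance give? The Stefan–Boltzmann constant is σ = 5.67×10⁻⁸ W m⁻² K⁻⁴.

T ≈ 233 K

Power absorbed = (1−a)S·πR²; power emitted = 4πR²σT⁴. Equating and cancelling πR²:
T = ((1−a)S / 4σ)^(1/4) = (671 / (4 × 5.67×10⁻⁸))^(1/4) = (2.96×10^9)^(1/4).
T = 233 K.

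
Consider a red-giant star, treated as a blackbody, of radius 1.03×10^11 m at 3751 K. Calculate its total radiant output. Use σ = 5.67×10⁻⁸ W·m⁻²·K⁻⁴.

P ≈ 1.50×10^30 W

A = 4πr² = 4π × (1.03×10^11)² = 1.33×10^23 m².
P = σAT⁴ = 5.67×10⁻⁸ × 1.33×10^23 × (3751)⁴ = 5.67×10⁻⁸ × 1.33×10^23 × 1.98×10^14.
P = 1.50×10^30 W.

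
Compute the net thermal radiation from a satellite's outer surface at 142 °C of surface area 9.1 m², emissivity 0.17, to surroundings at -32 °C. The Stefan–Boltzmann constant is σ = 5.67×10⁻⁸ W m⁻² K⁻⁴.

Convert: 142 °C = 415 K; -32 °C = 241 K.
Q = εσA(T⁴ − T_s⁴). T⁴ − T_s⁴ = (415)⁴ − (241)⁴ = 2.97×10^10 − 3.37×10^9 = 2.63×10^10 K⁴.
Q = 0.17 × 5.67×10⁻⁸ × 9.10 × 2.63×10^10 = 2310 W.

Q ≈ 2310 W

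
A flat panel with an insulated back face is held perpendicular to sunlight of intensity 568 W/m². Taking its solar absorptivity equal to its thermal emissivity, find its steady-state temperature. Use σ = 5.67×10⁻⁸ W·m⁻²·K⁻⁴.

Absorbed flux αS = emitted flux εσT⁴ (one radiating face); with α = ε, T = (S/σ)^(1/4).
T = (568 / 5.67×10⁻⁸)^(1/4) = (1.00×10^10)^(1/4).
T = 316 K.

T ≈ 316 K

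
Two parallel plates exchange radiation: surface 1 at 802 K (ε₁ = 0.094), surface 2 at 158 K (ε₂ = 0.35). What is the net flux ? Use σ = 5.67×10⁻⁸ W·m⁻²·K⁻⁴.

For two large parallel gray plates, q = σ(T₁⁴ − T₂⁴) / (1/ε₁ + 1/ε₂ − 1).
1/ε₁ + 1/ε₂ − 1 = 1/0.094 + 1/0.35 − 1 = 12.50.
T₁⁴ − T₂⁴ = 4.14×10^11 − 6.23×10^8 = 4.13×10^11 K⁴.
q = 5.67×10⁻⁸ × 4.13×10^11 / 12.50 = 1870 W/m².

q ≈ 1870 W/m²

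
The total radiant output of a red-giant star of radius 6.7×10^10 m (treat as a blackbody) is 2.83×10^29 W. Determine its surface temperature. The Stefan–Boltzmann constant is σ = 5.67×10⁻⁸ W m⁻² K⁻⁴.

T ≈ 3070 K

A = 4πr² = 4π × (6.7×10^10)² = 5.64×10^22 m².
From P = σAT⁴, T = (P / σA)^(1/4) = (2.83×10^29 / (5.67×10⁻⁸ × 5.64×10^22))^(1/4).
T = (8.85×10^13)^(1/4) = 3070 K.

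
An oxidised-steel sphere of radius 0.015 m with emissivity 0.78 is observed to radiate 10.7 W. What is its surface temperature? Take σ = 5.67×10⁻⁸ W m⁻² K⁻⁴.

A = 4πr² = 4π × (0.015)² = 2.83×10^-3 m².
From P = εσAT⁴, T = (P / εσA)^(1/4) = (10.7 / (0.78 × 5.67×10⁻⁸ × 2.83×10^-3))^(1/4).
T = (8.56×10^10)^(1/4) = 541 K.

T ≈ 541 K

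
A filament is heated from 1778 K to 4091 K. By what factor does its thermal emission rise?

P ∝ T⁴, so the ratio is (4091/1778)⁴ = (2.301)⁴ = 28.0.

ratio ≈ 28.0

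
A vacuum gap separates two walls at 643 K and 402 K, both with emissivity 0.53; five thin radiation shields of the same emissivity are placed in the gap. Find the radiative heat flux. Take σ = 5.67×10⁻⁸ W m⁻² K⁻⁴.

q ≈ 493 W/m²

Each of the 6 gaps contributes resistance (2/ε − 1) = 2/0.53 − 1 = 2.774; total = 16.64.
q = σ(T₁⁴ − T₂⁴) / 16.64 = 5.67×10⁻⁸ × 1.45×10^11 / 16.64 = 493 W/m².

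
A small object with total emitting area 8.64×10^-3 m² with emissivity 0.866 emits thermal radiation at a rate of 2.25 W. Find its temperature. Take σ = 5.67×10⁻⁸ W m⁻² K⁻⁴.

From P = εσAT⁴, T = (P / εσA)^(1/4) = (2.25 / (0.866 × 5.67×10⁻⁸ × 8.64×10^-3))^(1/4).
T = (5.30×10^9)^(1/4) = 270 K.

T ≈ 270 K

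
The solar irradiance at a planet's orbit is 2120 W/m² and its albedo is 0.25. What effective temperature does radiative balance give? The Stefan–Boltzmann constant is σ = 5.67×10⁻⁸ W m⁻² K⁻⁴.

Power absorbed = (1−a)S·πR²; power emitted = 4πR²σT⁴. Equating and cancelling πR²:
T = ((1−a)S / 4σ)^(1/4) = (1590 / (4 × 5.67×10⁻⁸))^(1/4) = (7.01×10^9)^(1/4).
T = 289 K.

T ≈ 289 K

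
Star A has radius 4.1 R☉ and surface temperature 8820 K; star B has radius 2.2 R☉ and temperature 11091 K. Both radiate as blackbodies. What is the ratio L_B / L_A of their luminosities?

L = 4πR²σT⁴ ∝ R²T⁴, so L_B/L_A = (2.2/4.1)² × (11091/8820)⁴ = 0.288 × 2.50 = 0.720.

L_B/L_A ≈ 0.720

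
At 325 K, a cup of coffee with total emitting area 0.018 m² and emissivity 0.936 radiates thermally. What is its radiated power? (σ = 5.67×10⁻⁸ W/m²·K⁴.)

Stefan–Boltzmann: P = εσAT⁴ = 0.936 × 5.67×10⁻⁸ × 0.0180 × (325)⁴ = 0.936 × 5.67×10⁻⁸ × 0.0180 × 1.12×10^10.
P = 10.7 W.

P ≈ 10.7 W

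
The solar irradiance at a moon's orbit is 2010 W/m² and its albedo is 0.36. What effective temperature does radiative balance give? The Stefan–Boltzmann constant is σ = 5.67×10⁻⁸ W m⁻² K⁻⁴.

T ≈ 274 K

Power absorbed = (1−a)S·πR²; power emitted = 4πR²σT⁴. Equating and cancelling πR²:
T = ((1−a)S / 4σ)^(1/4) = (1290 / (4 × 5.67×10⁻⁸))^(1/4) = (5.67×10^9)^(1/4).
T = 274 K.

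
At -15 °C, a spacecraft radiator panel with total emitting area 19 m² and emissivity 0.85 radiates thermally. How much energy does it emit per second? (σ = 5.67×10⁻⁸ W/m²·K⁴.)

-15 °C = 258 K.
P = εσAT⁴ = 0.85 × 5.67×10⁻⁸ × 19.0 × (258)⁴ = 0.85 × 5.67×10⁻⁸ × 19.0 × 4.43×10^9.
P = 4060 W.

P ≈ 4060 W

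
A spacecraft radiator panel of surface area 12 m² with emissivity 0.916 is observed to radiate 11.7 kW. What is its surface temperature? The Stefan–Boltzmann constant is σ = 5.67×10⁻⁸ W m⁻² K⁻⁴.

From P = εσAT⁴, T = (P / εσA)^(1/4) = (11700 / (0.916 × 5.67×10⁻⁸ × 12.0))^(1/4).
T = (1.88×10^10)^(1/4) = 370 K.

T ≈ 370 K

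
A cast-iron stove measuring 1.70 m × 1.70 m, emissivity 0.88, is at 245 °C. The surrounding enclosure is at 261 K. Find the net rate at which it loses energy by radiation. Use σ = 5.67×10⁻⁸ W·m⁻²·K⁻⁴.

Q ≈ 9710 W

A = 1.70 × 1.70 = 2.89 m².
Convert: 245 °C = 518 K.
Q = εσA(T⁴ − T_s⁴). T⁴ − T_s⁴ = (518)⁴ − (261)⁴ = 7.20×10^10 − 4.64×10^9 = 6.74×10^10 K⁴.
Q = 0.88 × 5.67×10⁻⁸ × 2.89 × 6.74×10^10 = 9710 W.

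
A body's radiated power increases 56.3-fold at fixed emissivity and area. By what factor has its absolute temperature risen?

P ∝ T⁴ ⇒ T ∝ P^(1/4), so T scales by (56.3)^(1/4) = 2.74.

factor ≈ 2.74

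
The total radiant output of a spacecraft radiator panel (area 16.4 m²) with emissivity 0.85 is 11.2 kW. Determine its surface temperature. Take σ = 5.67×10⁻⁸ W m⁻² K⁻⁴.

From P = εσAT⁴, T = (P / εσA)^(1/4) = (11200 / (0.85 × 5.67×10⁻⁸ × 16.4))^(1/4).
T = (1.42×10^10)^(1/4) = 345 K.

T ≈ 345 K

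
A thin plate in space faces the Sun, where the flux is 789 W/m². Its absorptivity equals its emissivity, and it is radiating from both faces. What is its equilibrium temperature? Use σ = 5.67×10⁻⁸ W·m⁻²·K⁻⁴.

Absorbed flux αS = emitted flux 2εσT⁴ per unit area; with α = ε this gives T = (S/2σ)^(1/4).
T = (789 / (2 × 5.67×10⁻⁸))^(1/4) = (6.96×10^9)^(1/4).
T = 289 K.

T ≈ 289 K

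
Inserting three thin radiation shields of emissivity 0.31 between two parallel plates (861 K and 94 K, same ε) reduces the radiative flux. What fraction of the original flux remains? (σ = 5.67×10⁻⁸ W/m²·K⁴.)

With N identical shields there are N+1 = 4 gaps in series, each with the same radiative resistance, so the flux falls to 1/(N+1) of its unshielded value.

ratio ≈ 0.250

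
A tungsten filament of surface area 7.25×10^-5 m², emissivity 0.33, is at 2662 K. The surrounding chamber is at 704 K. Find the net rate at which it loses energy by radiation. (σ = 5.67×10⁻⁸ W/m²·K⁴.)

Q ≈ 67.8 W

Q = εσA(T⁴ − T_s⁴). T⁴ − T_s⁴ = (2662)⁴ − (704)⁴ = 5.02×10^13 − 2.46×10^11 = 5.00×10^13 K⁴.
Q = 0.33 × 5.67×10⁻⁸ × 7.25×10^-5 × 5.00×10^13 = 67.8 W.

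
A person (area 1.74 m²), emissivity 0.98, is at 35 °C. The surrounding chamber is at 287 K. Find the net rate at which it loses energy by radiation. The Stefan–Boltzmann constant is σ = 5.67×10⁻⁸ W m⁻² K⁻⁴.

Q ≈ 214 W

Convert: 35 °C = 308 K.
Q = εσA(T⁴ − T_s⁴). T⁴ − T_s⁴ = (308)⁴ − (287)⁴ = 9.00×10^9 − 6.78×10^9 = 2.21×10^9 K⁴.
Q = 0.98 × 5.67×10⁻⁸ × 1.74 × 2.21×10^9 = 214 W.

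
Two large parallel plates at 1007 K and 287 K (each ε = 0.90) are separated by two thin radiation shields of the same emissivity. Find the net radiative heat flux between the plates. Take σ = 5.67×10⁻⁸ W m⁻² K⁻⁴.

q ≈ 15800 W/m²

Each of the 3 gaps contributes resistance (2/ε − 1) = 2/0.90 − 1 = 1.222; total = 3.667.
q = σ(T₁⁴ − T₂⁴) / 3.667 = 5.67×10⁻⁸ × 1.02×10^12 / 3.667 = 15800 W/m².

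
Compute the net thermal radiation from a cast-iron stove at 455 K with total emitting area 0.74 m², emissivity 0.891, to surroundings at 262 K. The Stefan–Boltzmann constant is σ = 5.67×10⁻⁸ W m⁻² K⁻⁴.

Q ≈ 1430 W

Q = εσA(T⁴ − T_s⁴). T⁴ − T_s⁴ = (455)⁴ − (262)⁴ = 4.29×10^10 − 4.71×10^9 = 3.81×10^10 K⁴.
Q = 0.891 × 5.67×10⁻⁸ × 0.740 × 3.81×10^10 = 1430 W.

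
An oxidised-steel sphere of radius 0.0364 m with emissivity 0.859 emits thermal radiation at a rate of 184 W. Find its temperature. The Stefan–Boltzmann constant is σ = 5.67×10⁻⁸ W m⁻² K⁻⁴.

A = 4πr² = 4π × (0.0364)² = 0.0166 m².
From P = εσAT⁴, T = (P / εσA)^(1/4) = (184 / (0.859 × 5.67×10⁻⁸ × 0.0166))^(1/4).
T = (2.27×10^11)^(1/4) = 690 K.

T ≈ 690 K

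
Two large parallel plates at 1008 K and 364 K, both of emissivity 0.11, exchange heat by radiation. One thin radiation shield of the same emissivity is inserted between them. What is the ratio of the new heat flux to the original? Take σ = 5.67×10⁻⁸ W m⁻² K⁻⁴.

With N identical shields there are N+1 = 2 gaps in series, each with the same radiative resistance, so the flux falls to 1/(N+1) of its unshielded value.

ratio ≈ 0.500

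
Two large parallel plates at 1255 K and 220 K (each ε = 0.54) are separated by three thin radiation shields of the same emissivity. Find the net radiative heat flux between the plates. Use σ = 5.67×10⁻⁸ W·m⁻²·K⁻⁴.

Each of the 4 gaps contributes resistance (2/ε − 1) = 2/0.54 − 1 = 2.704; total = 10.81.
q = σ(T₁⁴ − T₂⁴) / 10.81 = 5.67×10⁻⁸ × 2.48×10^12 / 10.81 = 13000 W/m².

q ≈ 13000 W/m²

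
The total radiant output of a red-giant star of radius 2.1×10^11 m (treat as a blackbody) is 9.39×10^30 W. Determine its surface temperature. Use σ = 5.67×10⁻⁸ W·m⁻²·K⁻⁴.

A = 4πr² = 4π × (2.1×10^11)² = 5.54×10^23 m².
From P = σAT⁴, T = (P / σA)^(1/4) = (9.39×10^30 / (5.67×10⁻⁸ × 5.54×10^23))^(1/4).
T = (2.99×10^14)^(1/4) = 4160 K.

T ≈ 4160 K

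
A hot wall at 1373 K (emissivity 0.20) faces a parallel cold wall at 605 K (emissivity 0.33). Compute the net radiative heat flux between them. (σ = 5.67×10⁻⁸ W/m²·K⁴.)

q ≈ 27600 W/m²

For two large parallel gray plates, q = σ(T₁⁴ − T₂⁴) / (1/ε₁ + 1/ε₂ − 1).
1/ε₁ + 1/ε₂ − 1 = 1/0.20 + 1/0.33 − 1 = 7.030.
T₁⁴ − T₂⁴ = 3.55×10^12 − 1.34×10^11 = 3.42×10^12 K⁴.
q = 5.67×10⁻⁸ × 3.42×10^12 / 7.030 = 27600 W/m².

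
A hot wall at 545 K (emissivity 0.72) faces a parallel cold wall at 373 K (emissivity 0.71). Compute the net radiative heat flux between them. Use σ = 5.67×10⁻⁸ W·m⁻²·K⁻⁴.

q ≈ 2170 W/m²

For two large parallel gray plates, q = σ(T₁⁴ − T₂⁴) / (1/ε₁ + 1/ε₂ − 1).
1/ε₁ + 1/ε₂ − 1 = 1/0.72 + 1/0.71 − 1 = 1.797.
T₁⁴ − T₂⁴ = 8.82×10^10 − 1.94×10^10 = 6.89×10^10 K⁴.
q = 5.67×10⁻⁸ × 6.89×10^10 / 1.797 = 2170 W/m².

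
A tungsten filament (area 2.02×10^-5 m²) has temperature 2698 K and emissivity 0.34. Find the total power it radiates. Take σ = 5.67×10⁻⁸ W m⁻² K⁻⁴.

Stefan–Boltzmann: P = εσAT⁴ = 0.34 × 5.67×10⁻⁸ × 2.02×10^-5 × (2698)⁴ = 0.34 × 5.67×10⁻⁸ × 2.02×10^-5 × 5.30×10^13.
P = 20.6 W.

P ≈ 20.6 W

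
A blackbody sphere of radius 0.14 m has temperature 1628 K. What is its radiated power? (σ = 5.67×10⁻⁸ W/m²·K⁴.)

A = 4πr² = 4π × (0.14)² = 0.246 m².
P = σAT⁴ = 5.67×10⁻⁸ × 0.246 × (1628)⁴ = 5.67×10⁻⁸ × 0.246 × 7.02×10^12.
P = 98100 W.

P ≈ 98100 W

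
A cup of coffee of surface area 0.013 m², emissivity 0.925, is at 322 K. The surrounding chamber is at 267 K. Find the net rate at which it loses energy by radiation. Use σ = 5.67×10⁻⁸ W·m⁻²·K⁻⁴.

Q ≈ 3.86 W

Q = εσA(T⁴ − T_s⁴). T⁴ − T_s⁴ = (322)⁴ − (267)⁴ = 1.08×10^10 − 5.08×10^9 = 5.67×10^9 K⁴.
Q = 0.925 × 5.67×10⁻⁸ × 0.0130 × 5.67×10^9 = 3.86 W.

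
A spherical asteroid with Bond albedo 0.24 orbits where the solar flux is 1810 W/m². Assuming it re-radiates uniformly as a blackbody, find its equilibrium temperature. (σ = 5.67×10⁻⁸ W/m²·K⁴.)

T ≈ 279 K

Power absorbed = (1−a)S·πR²; power emitted = 4πR²σT⁴. Equating and cancelling πR²:
T = ((1−a)S / 4σ)^(1/4) = (1380 / (4 × 5.67×10⁻⁸))^(1/4) = (6.07×10^9)^(1/4).
T = 279 K.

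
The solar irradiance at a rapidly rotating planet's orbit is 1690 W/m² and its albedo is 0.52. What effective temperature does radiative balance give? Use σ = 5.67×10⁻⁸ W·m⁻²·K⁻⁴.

T ≈ 245 K

Power absorbed = (1−a)S·πR²; power emitted = 4πR²σT⁴. Equating and cancelling πR²:
T = ((1−a)S / 4σ)^(1/4) = (811 / (4 × 5.67×10⁻⁸))^(1/4) = (3.58×10^9)^(1/4).
T = 245 K.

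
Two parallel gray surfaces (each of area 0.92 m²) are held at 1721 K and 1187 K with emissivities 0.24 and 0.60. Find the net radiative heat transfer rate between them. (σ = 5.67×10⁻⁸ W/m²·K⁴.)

For two large parallel gray plates, q = σ(T₁⁴ − T₂⁴) / (1/ε₁ + 1/ε₂ − 1).
1/ε₁ + 1/ε₂ − 1 = 1/0.24 + 1/0.60 − 1 = 4.833.
T₁⁴ − T₂⁴ = 8.77×10^12 − 1.99×10^12 = 6.79×10^12 K⁴.
q = 5.67×10⁻⁸ × 6.79×10^12 / 4.833 = 79600 W/m².
Q = q·A = 79600 × 0.92 = 73300 W.

Q ≈ 73300 W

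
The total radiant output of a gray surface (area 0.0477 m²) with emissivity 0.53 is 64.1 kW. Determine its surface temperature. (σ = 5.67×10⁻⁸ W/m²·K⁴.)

From P = εσAT⁴, T = (P / εσA)^(1/4) = (64100 / (0.53 × 5.67×10⁻⁸ × 0.0477))^(1/4).
T = (4.47×10^13)^(1/4) = 2590 K.

T ≈ 2590 K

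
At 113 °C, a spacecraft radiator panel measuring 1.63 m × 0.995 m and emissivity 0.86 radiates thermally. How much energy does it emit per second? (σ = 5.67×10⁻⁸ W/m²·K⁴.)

P ≈ 1760 W

A = 1.63 × 0.995 = 1.62 m².
113 °C = 386 K.
Stefan–Boltzmann: P = εσAT⁴ = 0.86 × 5.67×10⁻⁸ × 1.62 × (386)⁴ = 0.86 × 5.67×10⁻⁸ × 1.62 × 2.22×10^10.
P = 1760 W.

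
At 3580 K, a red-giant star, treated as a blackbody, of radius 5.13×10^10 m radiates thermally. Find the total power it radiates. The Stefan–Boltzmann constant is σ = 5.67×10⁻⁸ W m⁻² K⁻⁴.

P ≈ 3.08×10^29 W

A = 4πr² = 4π × (5.13×10^10)² = 3.31×10^22 m².
P = σAT⁴ = 5.67×10⁻⁸ × 3.31×10^22 × (3580)⁴ = 5.67×10⁻⁸ × 3.31×10^22 × 1.64×10^14.
P = 3.08×10^29 W.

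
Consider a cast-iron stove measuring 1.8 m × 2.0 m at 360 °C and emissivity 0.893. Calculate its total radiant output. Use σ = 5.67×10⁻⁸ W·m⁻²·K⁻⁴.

A = 1.8 × 2.0 = 3.60 m².
360 °C = 633 K.
P = εσAT⁴ = 0.893 × 5.67×10⁻⁸ × 3.60 × (633)⁴ = 0.893 × 5.67×10⁻⁸ × 3.60 × 1.61×10^11.
P = 29300 W.

P ≈ 29300 W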